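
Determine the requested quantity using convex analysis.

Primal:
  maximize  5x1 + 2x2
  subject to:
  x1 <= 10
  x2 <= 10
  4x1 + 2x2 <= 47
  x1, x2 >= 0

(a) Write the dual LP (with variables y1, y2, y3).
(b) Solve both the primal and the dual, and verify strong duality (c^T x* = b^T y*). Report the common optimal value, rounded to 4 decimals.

The standard primal-dual pair for 'max c^T x s.t. A x <= b, x >= 0' is:
  Dual:  min b^T y  s.t.  A^T y >= c,  y >= 0.

So the dual LP is:
  minimize  10y1 + 10y2 + 47y3
  subject to:
    y1 + 4y3 >= 5
    y2 + 2y3 >= 2
    y1, y2, y3 >= 0

Solving the primal: x* = (10, 3.5).
  primal value c^T x* = 57.
Solving the dual: y* = (1, 0, 1).
  dual value b^T y* = 57.
Strong duality: c^T x* = b^T y*. Confirmed.

57


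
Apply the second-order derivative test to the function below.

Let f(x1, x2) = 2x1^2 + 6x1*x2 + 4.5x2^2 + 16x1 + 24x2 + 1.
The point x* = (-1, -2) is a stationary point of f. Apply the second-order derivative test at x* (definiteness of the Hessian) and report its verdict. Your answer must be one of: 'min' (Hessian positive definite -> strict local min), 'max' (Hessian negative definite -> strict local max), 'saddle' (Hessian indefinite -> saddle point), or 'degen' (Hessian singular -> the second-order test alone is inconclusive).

Compute the Hessian H = grad^2 f:
  H = [[4, 6], [6, 9]]
Verify stationarity: grad f(x*) = H x* + g = (0, 0).
Eigenvalues of H: 0, 13.
H has a zero eigenvalue (singular; positive semidefinite but not definite), so H is neither positive definite, negative definite, nor indefinite. The second-order test alone is inconclusive -> degen.
(Indeed, f is constant along the null direction of H through x*, so x* is not a strict local extremum.)

degen


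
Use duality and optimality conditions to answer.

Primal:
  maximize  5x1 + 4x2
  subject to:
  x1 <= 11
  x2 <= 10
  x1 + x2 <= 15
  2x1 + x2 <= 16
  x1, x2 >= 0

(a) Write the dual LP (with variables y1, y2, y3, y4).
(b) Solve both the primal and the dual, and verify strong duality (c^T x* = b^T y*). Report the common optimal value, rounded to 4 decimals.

The standard primal-dual pair for 'max c^T x s.t. A x <= b, x >= 0' is:
  Dual:  min b^T y  s.t.  A^T y >= c,  y >= 0.

So the dual LP is:
  minimize  11y1 + 10y2 + 15y3 + 16y4
  subject to:
    y1 + y3 + 2y4 >= 5
    y2 + y3 + y4 >= 4
    y1, y2, y3, y4 >= 0

Solving the primal: x* = (3, 10).
  primal value c^T x* = 55.
Solving the dual: y* = (0, 1.5, 0, 2.5).
  dual value b^T y* = 55.
Strong duality: c^T x* = b^T y*. Confirmed.

55


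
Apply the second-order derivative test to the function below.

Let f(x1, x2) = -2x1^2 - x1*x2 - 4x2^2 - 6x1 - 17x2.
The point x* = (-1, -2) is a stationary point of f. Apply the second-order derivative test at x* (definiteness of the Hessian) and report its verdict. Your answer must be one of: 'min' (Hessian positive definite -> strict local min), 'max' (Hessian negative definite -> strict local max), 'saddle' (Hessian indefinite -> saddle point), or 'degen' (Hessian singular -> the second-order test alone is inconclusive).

Compute the Hessian H = grad^2 f:
  H = [[-4, -1], [-1, -8]]
Verify stationarity: grad f(x*) = H x* + g = (0, 0).
Eigenvalues of H: -8.2361, -3.7639.
Both eigenvalues < 0, so H is negative definite -> x* is a strict local max.

max


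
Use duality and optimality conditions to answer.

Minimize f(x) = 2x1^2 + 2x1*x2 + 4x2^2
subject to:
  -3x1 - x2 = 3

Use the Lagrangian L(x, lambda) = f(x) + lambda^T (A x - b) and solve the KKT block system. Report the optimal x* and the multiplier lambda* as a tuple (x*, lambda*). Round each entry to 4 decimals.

Form the Lagrangian:
  L(x, lambda) = (1/2) x^T Q x + c^T x + lambda^T (A x - b)
Stationarity (grad_x L = 0): Q x + c + A^T lambda = 0.
Primal feasibility: A x = b.

This gives the KKT block system:
  [ Q   A^T ] [ x     ]   [-c ]
  [ A    0  ] [ lambda ] = [ b ]

Solving the linear system:
  x*      = (-1.0312, 0.0938)
  lambda* = (-1.3125)
  f(x*)   = 1.9688

x* = (-1.0312, 0.0938), lambda* = (-1.3125)


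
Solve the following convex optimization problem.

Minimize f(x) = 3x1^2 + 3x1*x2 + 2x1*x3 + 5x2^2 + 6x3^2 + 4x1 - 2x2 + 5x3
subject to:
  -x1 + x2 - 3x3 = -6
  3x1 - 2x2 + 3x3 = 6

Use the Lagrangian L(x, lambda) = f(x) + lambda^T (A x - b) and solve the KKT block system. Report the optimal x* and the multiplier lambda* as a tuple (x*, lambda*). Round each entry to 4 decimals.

Form the Lagrangian:
  L(x, lambda) = (1/2) x^T Q x + c^T x + lambda^T (A x - b)
Stationarity (grad_x L = 0): Q x + c + A^T lambda = 0.
Primal feasibility: A x = b.

This gives the KKT block system:
  [ Q   A^T ] [ x     ]   [-c ]
  [ A    0  ] [ lambda ] = [ b ]

Solving the linear system:
  x*      = (-0.2253, -0.4505, 1.9249)
  lambda* = (11.2509, 2.0348)
  f(x*)   = 32.4606

x* = (-0.2253, -0.4505, 1.9249), lambda* = (11.2509, 2.0348)


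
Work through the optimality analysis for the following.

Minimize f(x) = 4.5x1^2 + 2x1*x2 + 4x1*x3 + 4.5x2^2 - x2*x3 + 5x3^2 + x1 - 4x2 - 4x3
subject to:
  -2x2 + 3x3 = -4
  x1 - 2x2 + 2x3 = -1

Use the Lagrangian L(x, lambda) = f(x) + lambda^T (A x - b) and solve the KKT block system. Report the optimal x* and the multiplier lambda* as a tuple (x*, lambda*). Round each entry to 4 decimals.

Form the Lagrangian:
  L(x, lambda) = (1/2) x^T Q x + c^T x + lambda^T (A x - b)
Stationarity (grad_x L = 0): Q x + c + A^T lambda = 0.
Primal feasibility: A x = b.

This gives the KKT block system:
  [ Q   A^T ] [ x     ]   [-c ]
  [ A    0  ] [ lambda ] = [ b ]

Solving the linear system:
  x*      = (1.6468, -0.0299, -1.3532)
  lambda* = (10.5373, -10.3483)
  f(x*)   = 19.49

x* = (1.6468, -0.0299, -1.3532), lambda* = (10.5373, -10.3483)


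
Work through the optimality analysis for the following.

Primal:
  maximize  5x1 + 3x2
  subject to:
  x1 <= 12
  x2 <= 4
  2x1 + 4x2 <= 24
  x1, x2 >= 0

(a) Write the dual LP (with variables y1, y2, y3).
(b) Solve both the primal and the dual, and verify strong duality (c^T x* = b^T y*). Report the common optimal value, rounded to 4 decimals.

The standard primal-dual pair for 'max c^T x s.t. A x <= b, x >= 0' is:
  Dual:  min b^T y  s.t.  A^T y >= c,  y >= 0.

So the dual LP is:
  minimize  12y1 + 4y2 + 24y3
  subject to:
    y1 + 2y3 >= 5
    y2 + 4y3 >= 3
    y1, y2, y3 >= 0

Solving the primal: x* = (12, 0).
  primal value c^T x* = 60.
Solving the dual: y* = (3.5, 0, 0.75).
  dual value b^T y* = 60.
Strong duality: c^T x* = b^T y*. Confirmed.

60


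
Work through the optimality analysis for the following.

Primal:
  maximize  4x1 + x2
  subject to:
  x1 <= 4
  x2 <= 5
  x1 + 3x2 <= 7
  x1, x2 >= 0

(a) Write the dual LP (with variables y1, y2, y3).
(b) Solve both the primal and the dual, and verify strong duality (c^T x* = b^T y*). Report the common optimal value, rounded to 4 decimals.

The standard primal-dual pair for 'max c^T x s.t. A x <= b, x >= 0' is:
  Dual:  min b^T y  s.t.  A^T y >= c,  y >= 0.

So the dual LP is:
  minimize  4y1 + 5y2 + 7y3
  subject to:
    y1 + y3 >= 4
    y2 + 3y3 >= 1
    y1, y2, y3 >= 0

Solving the primal: x* = (4, 1).
  primal value c^T x* = 17.
Solving the dual: y* = (3.6667, 0, 0.3333).
  dual value b^T y* = 17.
Strong duality: c^T x* = b^T y*. Confirmed.

17


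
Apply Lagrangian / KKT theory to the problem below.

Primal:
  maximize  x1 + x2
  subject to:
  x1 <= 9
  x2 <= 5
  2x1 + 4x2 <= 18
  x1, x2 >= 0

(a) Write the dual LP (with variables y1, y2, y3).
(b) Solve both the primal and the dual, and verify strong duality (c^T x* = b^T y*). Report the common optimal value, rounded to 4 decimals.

The standard primal-dual pair for 'max c^T x s.t. A x <= b, x >= 0' is:
  Dual:  min b^T y  s.t.  A^T y >= c,  y >= 0.

So the dual LP is:
  minimize  9y1 + 5y2 + 18y3
  subject to:
    y1 + 2y3 >= 1
    y2 + 4y3 >= 1
    y1, y2, y3 >= 0

Solving the primal: x* = (9, 0).
  primal value c^T x* = 9.
Solving the dual: y* = (0.5, 0, 0.25).
  dual value b^T y* = 9.
Strong duality: c^T x* = b^T y*. Confirmed.

9


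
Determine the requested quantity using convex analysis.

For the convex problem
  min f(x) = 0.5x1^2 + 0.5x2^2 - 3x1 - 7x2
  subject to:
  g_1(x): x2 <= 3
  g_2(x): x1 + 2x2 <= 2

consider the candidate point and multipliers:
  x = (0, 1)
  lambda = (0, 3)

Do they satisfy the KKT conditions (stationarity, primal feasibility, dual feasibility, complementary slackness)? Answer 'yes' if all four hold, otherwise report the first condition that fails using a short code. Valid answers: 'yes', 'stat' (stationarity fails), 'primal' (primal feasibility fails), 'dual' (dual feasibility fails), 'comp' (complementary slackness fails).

Gradient of f: grad f(x) = Q x + c = (-3, -6)
Constraint values g_i(x) = a_i^T x - b_i:
  g_1((0, 1)) = -2
  g_2((0, 1)) = 0
Stationarity residual: grad f(x) + sum_i lambda_i a_i = (0, 0)
  -> stationarity OK
Primal feasibility (all g_i <= 0): OK
Dual feasibility (all lambda_i >= 0): OK
Complementary slackness (lambda_i * g_i(x) = 0 for all i): OK

Verdict: yes, KKT holds.

yes


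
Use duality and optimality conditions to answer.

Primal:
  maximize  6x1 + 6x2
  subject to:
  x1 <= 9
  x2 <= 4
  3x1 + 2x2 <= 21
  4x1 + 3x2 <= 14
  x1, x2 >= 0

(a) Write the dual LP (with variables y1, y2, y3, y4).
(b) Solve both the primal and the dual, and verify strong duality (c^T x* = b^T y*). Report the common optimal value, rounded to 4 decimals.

The standard primal-dual pair for 'max c^T x s.t. A x <= b, x >= 0' is:
  Dual:  min b^T y  s.t.  A^T y >= c,  y >= 0.

So the dual LP is:
  minimize  9y1 + 4y2 + 21y3 + 14y4
  subject to:
    y1 + 3y3 + 4y4 >= 6
    y2 + 2y3 + 3y4 >= 6
    y1, y2, y3, y4 >= 0

Solving the primal: x* = (0.5, 4).
  primal value c^T x* = 27.
Solving the dual: y* = (0, 1.5, 0, 1.5).
  dual value b^T y* = 27.
Strong duality: c^T x* = b^T y*. Confirmed.

27


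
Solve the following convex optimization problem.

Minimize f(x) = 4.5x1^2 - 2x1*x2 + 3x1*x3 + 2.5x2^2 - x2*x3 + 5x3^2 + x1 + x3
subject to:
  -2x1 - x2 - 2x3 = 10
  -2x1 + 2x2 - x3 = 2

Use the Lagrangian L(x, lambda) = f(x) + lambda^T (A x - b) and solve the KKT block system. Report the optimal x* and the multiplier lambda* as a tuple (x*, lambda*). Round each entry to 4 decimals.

Form the Lagrangian:
  L(x, lambda) = (1/2) x^T Q x + c^T x + lambda^T (A x - b)
Stationarity (grad_x L = 0): Q x + c + A^T lambda = 0.
Primal feasibility: A x = b.

This gives the KKT block system:
  [ Q   A^T ] [ x     ]   [-c ]
  [ A    0  ] [ lambda ] = [ b ]

Solving the linear system:
  x*      = (-2.4279, -2.1711, -1.4866)
  lambda* = (-8.4939, -1.9902)
  f(x*)   = 42.5024

x* = (-2.4279, -2.1711, -1.4866), lambda* = (-8.4939, -1.9902)


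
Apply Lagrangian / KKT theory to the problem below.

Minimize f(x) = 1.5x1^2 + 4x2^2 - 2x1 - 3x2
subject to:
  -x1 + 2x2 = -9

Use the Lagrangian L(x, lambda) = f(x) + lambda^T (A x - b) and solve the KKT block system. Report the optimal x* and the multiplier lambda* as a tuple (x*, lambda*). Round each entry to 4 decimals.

Form the Lagrangian:
  L(x, lambda) = (1/2) x^T Q x + c^T x + lambda^T (A x - b)
Stationarity (grad_x L = 0): Q x + c + A^T lambda = 0.
Primal feasibility: A x = b.

This gives the KKT block system:
  [ Q   A^T ] [ x     ]   [-c ]
  [ A    0  ] [ lambda ] = [ b ]

Solving the linear system:
  x*      = (4.3, -2.35)
  lambda* = (10.9)
  f(x*)   = 48.275

x* = (4.3, -2.35), lambda* = (10.9)


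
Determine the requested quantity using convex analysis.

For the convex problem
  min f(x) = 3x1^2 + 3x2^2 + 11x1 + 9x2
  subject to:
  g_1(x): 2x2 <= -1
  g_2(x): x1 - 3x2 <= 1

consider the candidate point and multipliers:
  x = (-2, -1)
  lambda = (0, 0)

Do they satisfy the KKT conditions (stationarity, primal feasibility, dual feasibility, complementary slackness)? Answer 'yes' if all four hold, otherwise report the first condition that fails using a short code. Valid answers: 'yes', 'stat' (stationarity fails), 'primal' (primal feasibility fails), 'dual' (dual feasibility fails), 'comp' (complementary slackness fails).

Gradient of f: grad f(x) = Q x + c = (-1, 3)
Constraint values g_i(x) = a_i^T x - b_i:
  g_1((-2, -1)) = -1
  g_2((-2, -1)) = 0
Stationarity residual: grad f(x) + sum_i lambda_i a_i = (-1, 3)
  -> stationarity FAILS
Primal feasibility (all g_i <= 0): OK
Dual feasibility (all lambda_i >= 0): OK
Complementary slackness (lambda_i * g_i(x) = 0 for all i): OK

Verdict: the first failing condition is stationarity -> stat.

stat


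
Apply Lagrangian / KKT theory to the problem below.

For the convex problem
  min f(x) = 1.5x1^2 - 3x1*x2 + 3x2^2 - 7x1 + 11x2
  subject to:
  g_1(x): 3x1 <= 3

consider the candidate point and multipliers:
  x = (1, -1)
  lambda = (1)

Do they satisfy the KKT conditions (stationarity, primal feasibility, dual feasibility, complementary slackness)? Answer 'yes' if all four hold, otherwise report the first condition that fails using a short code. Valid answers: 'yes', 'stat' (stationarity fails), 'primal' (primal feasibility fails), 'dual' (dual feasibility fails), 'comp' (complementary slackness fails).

Gradient of f: grad f(x) = Q x + c = (-1, 2)
Constraint values g_i(x) = a_i^T x - b_i:
  g_1((1, -1)) = 0
Stationarity residual: grad f(x) + sum_i lambda_i a_i = (2, 2)
  -> stationarity FAILS
Primal feasibility (all g_i <= 0): OK
Dual feasibility (all lambda_i >= 0): OK
Complementary slackness (lambda_i * g_i(x) = 0 for all i): OK

Verdict: the first failing condition is stationarity -> stat.

stat


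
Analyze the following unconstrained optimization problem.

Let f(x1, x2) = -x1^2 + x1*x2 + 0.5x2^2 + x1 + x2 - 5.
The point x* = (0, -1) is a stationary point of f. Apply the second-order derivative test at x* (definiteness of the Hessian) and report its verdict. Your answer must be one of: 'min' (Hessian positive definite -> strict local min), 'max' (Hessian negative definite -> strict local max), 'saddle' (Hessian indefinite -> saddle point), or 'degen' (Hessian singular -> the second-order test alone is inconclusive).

Compute the Hessian H = grad^2 f:
  H = [[-2, 1], [1, 1]]
Verify stationarity: grad f(x*) = H x* + g = (0, 0).
Eigenvalues of H: -2.3028, 1.3028.
Eigenvalues have mixed signs, so H is indefinite -> x* is a saddle point.

saddle


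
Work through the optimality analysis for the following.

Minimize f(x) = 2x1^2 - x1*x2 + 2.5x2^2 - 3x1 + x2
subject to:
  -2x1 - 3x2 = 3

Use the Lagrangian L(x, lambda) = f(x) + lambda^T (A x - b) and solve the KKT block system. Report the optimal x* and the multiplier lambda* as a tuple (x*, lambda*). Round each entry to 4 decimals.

Form the Lagrangian:
  L(x, lambda) = (1/2) x^T Q x + c^T x + lambda^T (A x - b)
Stationarity (grad_x L = 0): Q x + c + A^T lambda = 0.
Primal feasibility: A x = b.

This gives the KKT block system:
  [ Q   A^T ] [ x     ]   [-c ]
  [ A    0  ] [ lambda ] = [ b ]

Solving the linear system:
  x*      = (-0.0882, -0.9412)
  lambda* = (-1.2059)
  f(x*)   = 1.4706

x* = (-0.0882, -0.9412), lambda* = (-1.2059)


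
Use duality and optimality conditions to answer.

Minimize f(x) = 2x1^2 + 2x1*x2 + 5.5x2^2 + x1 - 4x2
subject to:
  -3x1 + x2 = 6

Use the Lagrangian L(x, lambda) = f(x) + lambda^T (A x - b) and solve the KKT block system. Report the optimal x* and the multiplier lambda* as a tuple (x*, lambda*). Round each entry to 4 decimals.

Form the Lagrangian:
  L(x, lambda) = (1/2) x^T Q x + c^T x + lambda^T (A x - b)
Stationarity (grad_x L = 0): Q x + c + A^T lambda = 0.
Primal feasibility: A x = b.

This gives the KKT block system:
  [ Q   A^T ] [ x     ]   [-c ]
  [ A    0  ] [ lambda ] = [ b ]

Solving the linear system:
  x*      = (-1.7304, 0.8087)
  lambda* = (-1.4348)
  f(x*)   = 1.8217

x* = (-1.7304, 0.8087), lambda* = (-1.4348)


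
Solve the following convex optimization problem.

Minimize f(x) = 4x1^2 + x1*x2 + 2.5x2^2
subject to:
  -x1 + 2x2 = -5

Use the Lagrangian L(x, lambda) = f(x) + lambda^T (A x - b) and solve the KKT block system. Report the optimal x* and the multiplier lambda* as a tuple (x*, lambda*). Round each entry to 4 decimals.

Form the Lagrangian:
  L(x, lambda) = (1/2) x^T Q x + c^T x + lambda^T (A x - b)
Stationarity (grad_x L = 0): Q x + c + A^T lambda = 0.
Primal feasibility: A x = b.

This gives the KKT block system:
  [ Q   A^T ] [ x     ]   [-c ]
  [ A    0  ] [ lambda ] = [ b ]

Solving the linear system:
  x*      = (0.8537, -2.0732)
  lambda* = (4.7561)
  f(x*)   = 11.8902

x* = (0.8537, -2.0732), lambda* = (4.7561)


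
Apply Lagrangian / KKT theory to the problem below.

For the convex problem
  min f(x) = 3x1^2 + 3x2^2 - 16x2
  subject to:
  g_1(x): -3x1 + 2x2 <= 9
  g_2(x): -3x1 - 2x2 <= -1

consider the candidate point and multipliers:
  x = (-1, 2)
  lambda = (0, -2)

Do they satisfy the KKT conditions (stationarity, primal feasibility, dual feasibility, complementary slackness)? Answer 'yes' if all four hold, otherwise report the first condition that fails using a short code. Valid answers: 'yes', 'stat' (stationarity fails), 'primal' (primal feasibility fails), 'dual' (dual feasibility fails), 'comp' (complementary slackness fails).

Gradient of f: grad f(x) = Q x + c = (-6, -4)
Constraint values g_i(x) = a_i^T x - b_i:
  g_1((-1, 2)) = -2
  g_2((-1, 2)) = 0
Stationarity residual: grad f(x) + sum_i lambda_i a_i = (0, 0)
  -> stationarity OK
Primal feasibility (all g_i <= 0): OK
Dual feasibility (all lambda_i >= 0): FAILS
Complementary slackness (lambda_i * g_i(x) = 0 for all i): OK

Verdict: the first failing condition is dual_feasibility -> dual.

dual


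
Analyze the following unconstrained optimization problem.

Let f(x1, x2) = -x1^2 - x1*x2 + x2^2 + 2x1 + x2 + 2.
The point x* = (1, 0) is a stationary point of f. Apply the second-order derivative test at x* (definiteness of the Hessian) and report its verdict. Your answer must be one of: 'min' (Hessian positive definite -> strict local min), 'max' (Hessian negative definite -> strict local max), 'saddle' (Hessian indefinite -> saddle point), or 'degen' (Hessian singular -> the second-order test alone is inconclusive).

Compute the Hessian H = grad^2 f:
  H = [[-2, -1], [-1, 2]]
Verify stationarity: grad f(x*) = H x* + g = (0, 0).
Eigenvalues of H: -2.2361, 2.2361.
Eigenvalues have mixed signs, so H is indefinite -> x* is a saddle point.

saddle


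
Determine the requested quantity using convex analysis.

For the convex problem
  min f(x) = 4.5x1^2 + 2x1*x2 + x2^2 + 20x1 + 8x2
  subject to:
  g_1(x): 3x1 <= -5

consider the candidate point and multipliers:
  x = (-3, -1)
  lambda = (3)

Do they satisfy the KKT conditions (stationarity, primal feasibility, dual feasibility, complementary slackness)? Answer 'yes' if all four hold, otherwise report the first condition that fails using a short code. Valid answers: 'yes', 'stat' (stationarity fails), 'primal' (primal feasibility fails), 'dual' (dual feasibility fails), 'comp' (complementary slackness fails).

Gradient of f: grad f(x) = Q x + c = (-9, 0)
Constraint values g_i(x) = a_i^T x - b_i:
  g_1((-3, -1)) = -4
Stationarity residual: grad f(x) + sum_i lambda_i a_i = (0, 0)
  -> stationarity OK
Primal feasibility (all g_i <= 0): OK
Dual feasibility (all lambda_i >= 0): OK
Complementary slackness (lambda_i * g_i(x) = 0 for all i): FAILS

Verdict: the first failing condition is complementary_slackness -> comp.

comp


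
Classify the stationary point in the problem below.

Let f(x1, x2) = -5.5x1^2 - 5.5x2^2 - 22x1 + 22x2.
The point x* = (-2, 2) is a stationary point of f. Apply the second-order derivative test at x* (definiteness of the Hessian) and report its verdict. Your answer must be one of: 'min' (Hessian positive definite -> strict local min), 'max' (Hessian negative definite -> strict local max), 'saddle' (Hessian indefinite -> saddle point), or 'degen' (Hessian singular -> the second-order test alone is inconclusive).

Compute the Hessian H = grad^2 f:
  H = [[-11, 0], [0, -11]]
Verify stationarity: grad f(x*) = H x* + g = (0, 0).
Eigenvalues of H: -11, -11.
Both eigenvalues < 0, so H is negative definite -> x* is a strict local max.

max


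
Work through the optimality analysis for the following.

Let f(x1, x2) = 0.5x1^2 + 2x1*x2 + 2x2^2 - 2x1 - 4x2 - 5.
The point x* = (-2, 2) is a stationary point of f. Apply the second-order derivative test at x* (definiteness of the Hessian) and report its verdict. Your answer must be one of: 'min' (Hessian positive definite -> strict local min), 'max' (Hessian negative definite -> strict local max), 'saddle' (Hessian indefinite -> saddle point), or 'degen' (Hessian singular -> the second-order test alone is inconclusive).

Compute the Hessian H = grad^2 f:
  H = [[1, 2], [2, 4]]
Verify stationarity: grad f(x*) = H x* + g = (0, 0).
Eigenvalues of H: 0, 5.
H has a zero eigenvalue (singular; positive semidefinite but not definite), so H is neither positive definite, negative definite, nor indefinite. The second-order test alone is inconclusive -> degen.
(Indeed, f is constant along the null direction of H through x*, so x* is not a strict local extremum.)

degen


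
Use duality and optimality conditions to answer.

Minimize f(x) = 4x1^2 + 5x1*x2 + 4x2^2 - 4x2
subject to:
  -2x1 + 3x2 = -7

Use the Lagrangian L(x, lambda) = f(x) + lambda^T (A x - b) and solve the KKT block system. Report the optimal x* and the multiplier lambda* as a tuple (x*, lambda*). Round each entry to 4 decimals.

Form the Lagrangian:
  L(x, lambda) = (1/2) x^T Q x + c^T x + lambda^T (A x - b)
Stationarity (grad_x L = 0): Q x + c + A^T lambda = 0.
Primal feasibility: A x = b.

This gives the KKT block system:
  [ Q   A^T ] [ x     ]   [-c ]
  [ A    0  ] [ lambda ] = [ b ]

Solving the linear system:
  x*      = (1.4695, -1.3537)
  lambda* = (2.4939)
  f(x*)   = 11.436

x* = (1.4695, -1.3537), lambda* = (2.4939)


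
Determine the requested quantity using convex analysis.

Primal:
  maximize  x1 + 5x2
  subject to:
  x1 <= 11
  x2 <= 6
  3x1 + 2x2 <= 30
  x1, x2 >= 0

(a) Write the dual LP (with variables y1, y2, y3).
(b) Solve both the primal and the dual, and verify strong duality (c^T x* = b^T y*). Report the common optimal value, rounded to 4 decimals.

The standard primal-dual pair for 'max c^T x s.t. A x <= b, x >= 0' is:
  Dual:  min b^T y  s.t.  A^T y >= c,  y >= 0.

So the dual LP is:
  minimize  11y1 + 6y2 + 30y3
  subject to:
    y1 + 3y3 >= 1
    y2 + 2y3 >= 5
    y1, y2, y3 >= 0

Solving the primal: x* = (6, 6).
  primal value c^T x* = 36.
Solving the dual: y* = (0, 4.3333, 0.3333).
  dual value b^T y* = 36.
Strong duality: c^T x* = b^T y*. Confirmed.

36


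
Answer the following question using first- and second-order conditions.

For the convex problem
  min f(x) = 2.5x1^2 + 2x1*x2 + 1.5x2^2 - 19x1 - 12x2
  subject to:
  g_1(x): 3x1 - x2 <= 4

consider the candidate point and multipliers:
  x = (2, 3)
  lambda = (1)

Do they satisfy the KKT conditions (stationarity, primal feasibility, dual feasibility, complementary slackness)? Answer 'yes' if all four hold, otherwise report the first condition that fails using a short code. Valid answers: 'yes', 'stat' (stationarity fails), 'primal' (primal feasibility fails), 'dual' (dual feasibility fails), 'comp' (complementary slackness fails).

Gradient of f: grad f(x) = Q x + c = (-3, 1)
Constraint values g_i(x) = a_i^T x - b_i:
  g_1((2, 3)) = -1
Stationarity residual: grad f(x) + sum_i lambda_i a_i = (0, 0)
  -> stationarity OK
Primal feasibility (all g_i <= 0): OK
Dual feasibility (all lambda_i >= 0): OK
Complementary slackness (lambda_i * g_i(x) = 0 for all i): FAILS

Verdict: the first failing condition is complementary_slackness -> comp.

comp


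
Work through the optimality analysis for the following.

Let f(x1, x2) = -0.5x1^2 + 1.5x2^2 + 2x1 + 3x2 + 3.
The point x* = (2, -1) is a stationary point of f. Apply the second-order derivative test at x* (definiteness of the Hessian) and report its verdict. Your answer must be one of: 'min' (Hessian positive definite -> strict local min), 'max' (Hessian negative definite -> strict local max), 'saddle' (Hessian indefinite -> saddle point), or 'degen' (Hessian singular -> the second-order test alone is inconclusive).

Compute the Hessian H = grad^2 f:
  H = [[-1, 0], [0, 3]]
Verify stationarity: grad f(x*) = H x* + g = (0, 0).
Eigenvalues of H: -1, 3.
Eigenvalues have mixed signs, so H is indefinite -> x* is a saddle point.

saddle


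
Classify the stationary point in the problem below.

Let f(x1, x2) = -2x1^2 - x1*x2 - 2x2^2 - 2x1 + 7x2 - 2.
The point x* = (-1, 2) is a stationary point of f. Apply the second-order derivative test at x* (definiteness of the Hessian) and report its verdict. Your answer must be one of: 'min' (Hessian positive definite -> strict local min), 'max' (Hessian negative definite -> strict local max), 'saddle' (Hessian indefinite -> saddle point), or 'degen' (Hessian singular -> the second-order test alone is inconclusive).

Compute the Hessian H = grad^2 f:
  H = [[-4, -1], [-1, -4]]
Verify stationarity: grad f(x*) = H x* + g = (0, 0).
Eigenvalues of H: -5, -3.
Both eigenvalues < 0, so H is negative definite -> x* is a strict local max.

max


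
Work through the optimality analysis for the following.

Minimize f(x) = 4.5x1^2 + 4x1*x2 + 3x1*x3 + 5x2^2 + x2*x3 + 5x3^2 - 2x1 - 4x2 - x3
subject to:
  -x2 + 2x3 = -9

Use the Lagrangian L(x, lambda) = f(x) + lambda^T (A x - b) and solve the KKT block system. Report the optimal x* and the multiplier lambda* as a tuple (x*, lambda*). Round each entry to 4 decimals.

Form the Lagrangian:
  L(x, lambda) = (1/2) x^T Q x + c^T x + lambda^T (A x - b)
Stationarity (grad_x L = 0): Q x + c + A^T lambda = 0.
Primal feasibility: A x = b.

This gives the KKT block system:
  [ Q   A^T ] [ x     ]   [-c ]
  [ A    0  ] [ lambda ] = [ b ]

Solving the linear system:
  x*      = (0.3945, 2.1726, -3.4137)
  lambda* = (15.8904)
  f(x*)   = 68.474

x* = (0.3945, 2.1726, -3.4137), lambda* = (15.8904)


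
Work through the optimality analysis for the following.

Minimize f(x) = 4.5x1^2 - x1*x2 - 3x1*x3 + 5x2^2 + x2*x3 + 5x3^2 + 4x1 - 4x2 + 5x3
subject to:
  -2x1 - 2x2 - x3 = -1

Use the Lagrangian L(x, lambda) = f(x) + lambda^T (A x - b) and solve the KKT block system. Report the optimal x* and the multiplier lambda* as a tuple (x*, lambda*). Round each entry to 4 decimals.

Form the Lagrangian:
  L(x, lambda) = (1/2) x^T Q x + c^T x + lambda^T (A x - b)
Stationarity (grad_x L = 0): Q x + c + A^T lambda = 0.
Primal feasibility: A x = b.

This gives the KKT block system:
  [ Q   A^T ] [ x     ]   [-c ]
  [ A    0  ] [ lambda ] = [ b ]

Solving the linear system:
  x*      = (-0.0888, 0.8004, -0.4232)
  lambda* = (1.8349)
  f(x*)   = -1.919

x* = (-0.0888, 0.8004, -0.4232), lambda* = (1.8349)


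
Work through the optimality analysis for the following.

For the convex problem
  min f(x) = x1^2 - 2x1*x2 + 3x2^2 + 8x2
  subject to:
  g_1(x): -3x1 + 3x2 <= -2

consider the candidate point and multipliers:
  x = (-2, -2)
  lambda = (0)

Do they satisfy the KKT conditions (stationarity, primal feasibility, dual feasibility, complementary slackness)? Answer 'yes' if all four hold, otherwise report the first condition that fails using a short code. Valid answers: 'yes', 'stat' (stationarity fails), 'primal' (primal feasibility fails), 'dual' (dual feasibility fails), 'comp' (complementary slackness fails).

Gradient of f: grad f(x) = Q x + c = (0, 0)
Constraint values g_i(x) = a_i^T x - b_i:
  g_1((-2, -2)) = 2
Stationarity residual: grad f(x) + sum_i lambda_i a_i = (0, 0)
  -> stationarity OK
Primal feasibility (all g_i <= 0): FAILS
Dual feasibility (all lambda_i >= 0): OK
Complementary slackness (lambda_i * g_i(x) = 0 for all i): OK

Verdict: the first failing condition is primal_feasibility -> primal.

primal


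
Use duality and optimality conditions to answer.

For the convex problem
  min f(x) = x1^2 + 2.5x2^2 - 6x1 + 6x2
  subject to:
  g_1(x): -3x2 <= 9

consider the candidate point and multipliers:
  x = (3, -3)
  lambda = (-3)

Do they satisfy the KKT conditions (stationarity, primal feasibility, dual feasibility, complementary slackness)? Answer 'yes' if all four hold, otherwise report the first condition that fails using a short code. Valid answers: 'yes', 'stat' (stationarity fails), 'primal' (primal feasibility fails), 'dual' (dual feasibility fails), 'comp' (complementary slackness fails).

Gradient of f: grad f(x) = Q x + c = (0, -9)
Constraint values g_i(x) = a_i^T x - b_i:
  g_1((3, -3)) = 0
Stationarity residual: grad f(x) + sum_i lambda_i a_i = (0, 0)
  -> stationarity OK
Primal feasibility (all g_i <= 0): OK
Dual feasibility (all lambda_i >= 0): FAILS
Complementary slackness (lambda_i * g_i(x) = 0 for all i): OK

Verdict: the first failing condition is dual_feasibility -> dual.

dual


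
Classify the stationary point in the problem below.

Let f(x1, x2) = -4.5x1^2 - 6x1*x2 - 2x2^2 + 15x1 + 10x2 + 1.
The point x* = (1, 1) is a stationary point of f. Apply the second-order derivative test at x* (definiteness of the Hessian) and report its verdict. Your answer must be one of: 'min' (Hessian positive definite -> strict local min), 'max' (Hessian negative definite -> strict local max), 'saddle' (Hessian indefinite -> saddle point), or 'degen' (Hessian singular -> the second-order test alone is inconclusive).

Compute the Hessian H = grad^2 f:
  H = [[-9, -6], [-6, -4]]
Verify stationarity: grad f(x*) = H x* + g = (0, 0).
Eigenvalues of H: -13, 0.
H has a zero eigenvalue (singular; negative semidefinite but not definite), so H is neither positive definite, negative definite, nor indefinite. The second-order test alone is inconclusive -> degen.
(Indeed, f is constant along the null direction of H through x*, so x* is not a strict local extremum.)

degen


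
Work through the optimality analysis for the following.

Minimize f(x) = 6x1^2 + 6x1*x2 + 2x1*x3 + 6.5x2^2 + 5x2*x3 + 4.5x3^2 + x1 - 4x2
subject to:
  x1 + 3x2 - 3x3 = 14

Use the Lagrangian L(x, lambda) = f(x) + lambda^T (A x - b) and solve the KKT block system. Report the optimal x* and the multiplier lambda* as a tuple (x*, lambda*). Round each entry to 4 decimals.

Form the Lagrangian:
  L(x, lambda) = (1/2) x^T Q x + c^T x + lambda^T (A x - b)
Stationarity (grad_x L = 0): Q x + c + A^T lambda = 0.
Primal feasibility: A x = b.

This gives the KKT block system:
  [ Q   A^T ] [ x     ]   [-c ]
  [ A    0  ] [ lambda ] = [ b ]

Solving the linear system:
  x*      = (-0.5484, 2.3838, -2.4657)
  lambda* = (-3.7899)
  f(x*)   = 21.4873

x* = (-0.5484, 2.3838, -2.4657), lambda* = (-3.7899)


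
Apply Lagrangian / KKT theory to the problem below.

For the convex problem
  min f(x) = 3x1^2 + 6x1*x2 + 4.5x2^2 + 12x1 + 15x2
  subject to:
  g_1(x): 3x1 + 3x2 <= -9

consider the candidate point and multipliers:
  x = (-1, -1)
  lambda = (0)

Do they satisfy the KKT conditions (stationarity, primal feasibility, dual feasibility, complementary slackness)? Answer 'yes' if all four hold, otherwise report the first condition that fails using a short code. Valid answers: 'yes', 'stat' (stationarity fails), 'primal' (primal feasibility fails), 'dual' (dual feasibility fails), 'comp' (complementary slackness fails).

Gradient of f: grad f(x) = Q x + c = (0, 0)
Constraint values g_i(x) = a_i^T x - b_i:
  g_1((-1, -1)) = 3
Stationarity residual: grad f(x) + sum_i lambda_i a_i = (0, 0)
  -> stationarity OK
Primal feasibility (all g_i <= 0): FAILS
Dual feasibility (all lambda_i >= 0): OK
Complementary slackness (lambda_i * g_i(x) = 0 for all i): OK

Verdict: the first failing condition is primal_feasibility -> primal.

primal


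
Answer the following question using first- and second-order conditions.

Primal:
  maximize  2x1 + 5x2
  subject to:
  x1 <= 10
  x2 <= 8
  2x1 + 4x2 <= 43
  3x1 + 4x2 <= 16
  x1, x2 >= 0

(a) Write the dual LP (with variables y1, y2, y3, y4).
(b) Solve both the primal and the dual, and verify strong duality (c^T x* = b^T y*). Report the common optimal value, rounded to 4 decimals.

The standard primal-dual pair for 'max c^T x s.t. A x <= b, x >= 0' is:
  Dual:  min b^T y  s.t.  A^T y >= c,  y >= 0.

So the dual LP is:
  minimize  10y1 + 8y2 + 43y3 + 16y4
  subject to:
    y1 + 2y3 + 3y4 >= 2
    y2 + 4y3 + 4y4 >= 5
    y1, y2, y3, y4 >= 0

Solving the primal: x* = (0, 4).
  primal value c^T x* = 20.
Solving the dual: y* = (0, 0, 0, 1.25).
  dual value b^T y* = 20.
Strong duality: c^T x* = b^T y*. Confirmed.

20


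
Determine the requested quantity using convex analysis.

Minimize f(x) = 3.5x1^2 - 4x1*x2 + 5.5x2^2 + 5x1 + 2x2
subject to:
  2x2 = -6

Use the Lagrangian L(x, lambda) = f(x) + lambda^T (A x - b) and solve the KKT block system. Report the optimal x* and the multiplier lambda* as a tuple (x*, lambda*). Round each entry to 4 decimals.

Form the Lagrangian:
  L(x, lambda) = (1/2) x^T Q x + c^T x + lambda^T (A x - b)
Stationarity (grad_x L = 0): Q x + c + A^T lambda = 0.
Primal feasibility: A x = b.

This gives the KKT block system:
  [ Q   A^T ] [ x     ]   [-c ]
  [ A    0  ] [ lambda ] = [ b ]

Solving the linear system:
  x*      = (-2.4286, -3)
  lambda* = (10.6429)
  f(x*)   = 22.8571

x* = (-2.4286, -3), lambda* = (10.6429)


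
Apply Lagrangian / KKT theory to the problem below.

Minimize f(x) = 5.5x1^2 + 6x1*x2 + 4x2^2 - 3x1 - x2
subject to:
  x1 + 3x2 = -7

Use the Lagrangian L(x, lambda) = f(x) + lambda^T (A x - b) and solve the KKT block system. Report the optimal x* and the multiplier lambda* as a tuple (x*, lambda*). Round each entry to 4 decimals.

Form the Lagrangian:
  L(x, lambda) = (1/2) x^T Q x + c^T x + lambda^T (A x - b)
Stationarity (grad_x L = 0): Q x + c + A^T lambda = 0.
Primal feasibility: A x = b.

This gives the KKT block system:
  [ Q   A^T ] [ x     ]   [-c ]
  [ A    0  ] [ lambda ] = [ b ]

Solving the linear system:
  x*      = (1.3239, -2.7746)
  lambda* = (5.0845)
  f(x*)   = 17.1972

x* = (1.3239, -2.7746), lambda* = (5.0845)


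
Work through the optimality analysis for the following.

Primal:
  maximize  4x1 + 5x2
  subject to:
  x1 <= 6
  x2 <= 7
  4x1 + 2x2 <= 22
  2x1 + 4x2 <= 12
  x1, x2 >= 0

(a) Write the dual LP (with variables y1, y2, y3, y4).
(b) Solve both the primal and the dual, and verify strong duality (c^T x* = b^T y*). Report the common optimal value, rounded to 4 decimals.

The standard primal-dual pair for 'max c^T x s.t. A x <= b, x >= 0' is:
  Dual:  min b^T y  s.t.  A^T y >= c,  y >= 0.

So the dual LP is:
  minimize  6y1 + 7y2 + 22y3 + 12y4
  subject to:
    y1 + 4y3 + 2y4 >= 4
    y2 + 2y3 + 4y4 >= 5
    y1, y2, y3, y4 >= 0

Solving the primal: x* = (5.3333, 0.3333).
  primal value c^T x* = 23.
Solving the dual: y* = (0, 0, 0.5, 1).
  dual value b^T y* = 23.
Strong duality: c^T x* = b^T y*. Confirmed.

23


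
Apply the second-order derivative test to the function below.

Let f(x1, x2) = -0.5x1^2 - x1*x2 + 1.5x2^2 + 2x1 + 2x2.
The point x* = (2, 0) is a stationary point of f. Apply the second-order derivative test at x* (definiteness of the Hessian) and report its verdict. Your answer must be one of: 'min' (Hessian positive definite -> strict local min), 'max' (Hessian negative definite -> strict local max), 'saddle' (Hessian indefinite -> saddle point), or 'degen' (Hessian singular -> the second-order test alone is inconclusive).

Compute the Hessian H = grad^2 f:
  H = [[-1, -1], [-1, 3]]
Verify stationarity: grad f(x*) = H x* + g = (0, 0).
Eigenvalues of H: -1.2361, 3.2361.
Eigenvalues have mixed signs, so H is indefinite -> x* is a saddle point.

saddle


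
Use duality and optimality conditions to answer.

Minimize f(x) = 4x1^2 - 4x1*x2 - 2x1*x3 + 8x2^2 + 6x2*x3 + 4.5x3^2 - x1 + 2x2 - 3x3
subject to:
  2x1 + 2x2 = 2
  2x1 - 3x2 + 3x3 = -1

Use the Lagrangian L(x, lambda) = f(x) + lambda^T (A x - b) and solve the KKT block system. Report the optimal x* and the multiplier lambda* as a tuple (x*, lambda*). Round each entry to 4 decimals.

Form the Lagrangian:
  L(x, lambda) = (1/2) x^T Q x + c^T x + lambda^T (A x - b)
Stationarity (grad_x L = 0): Q x + c + A^T lambda = 0.
Primal feasibility: A x = b.

This gives the KKT block system:
  [ Q   A^T ] [ x     ]   [-c ]
  [ A    0  ] [ lambda ] = [ b ]

Solving the linear system:
  x*      = (0.5179, 0.4821, -0.1965)
  lambda* = (-1.7749, 0.9708)
  f(x*)   = 2.7782

x* = (0.5179, 0.4821, -0.1965), lambda* = (-1.7749, 0.9708)


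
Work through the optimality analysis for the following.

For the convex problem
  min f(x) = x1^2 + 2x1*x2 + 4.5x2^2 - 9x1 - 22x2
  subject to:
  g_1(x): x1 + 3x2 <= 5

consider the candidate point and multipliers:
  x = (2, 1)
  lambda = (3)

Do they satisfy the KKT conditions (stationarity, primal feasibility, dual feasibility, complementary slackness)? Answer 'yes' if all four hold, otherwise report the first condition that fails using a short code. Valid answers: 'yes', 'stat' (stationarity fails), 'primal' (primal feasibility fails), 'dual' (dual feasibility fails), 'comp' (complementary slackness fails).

Gradient of f: grad f(x) = Q x + c = (-3, -9)
Constraint values g_i(x) = a_i^T x - b_i:
  g_1((2, 1)) = 0
Stationarity residual: grad f(x) + sum_i lambda_i a_i = (0, 0)
  -> stationarity OK
Primal feasibility (all g_i <= 0): OK
Dual feasibility (all lambda_i >= 0): OK
Complementary slackness (lambda_i * g_i(x) = 0 for all i): OK

Verdict: yes, KKT holds.

yes


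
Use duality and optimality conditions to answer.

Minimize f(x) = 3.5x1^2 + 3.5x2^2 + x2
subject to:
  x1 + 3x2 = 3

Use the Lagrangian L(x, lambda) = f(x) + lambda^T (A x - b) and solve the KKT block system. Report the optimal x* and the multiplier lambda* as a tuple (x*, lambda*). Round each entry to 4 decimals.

Form the Lagrangian:
  L(x, lambda) = (1/2) x^T Q x + c^T x + lambda^T (A x - b)
Stationarity (grad_x L = 0): Q x + c + A^T lambda = 0.
Primal feasibility: A x = b.

This gives the KKT block system:
  [ Q   A^T ] [ x     ]   [-c ]
  [ A    0  ] [ lambda ] = [ b ]

Solving the linear system:
  x*      = (0.3429, 0.8857)
  lambda* = (-2.4)
  f(x*)   = 4.0429

x* = (0.3429, 0.8857), lambda* = (-2.4)


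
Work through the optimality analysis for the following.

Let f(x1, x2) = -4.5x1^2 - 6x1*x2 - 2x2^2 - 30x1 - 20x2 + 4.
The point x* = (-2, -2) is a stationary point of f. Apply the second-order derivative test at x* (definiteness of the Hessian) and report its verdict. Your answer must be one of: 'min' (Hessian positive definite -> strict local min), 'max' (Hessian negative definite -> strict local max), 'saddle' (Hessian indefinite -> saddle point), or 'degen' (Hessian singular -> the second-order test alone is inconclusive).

Compute the Hessian H = grad^2 f:
  H = [[-9, -6], [-6, -4]]
Verify stationarity: grad f(x*) = H x* + g = (0, 0).
Eigenvalues of H: -13, 0.
H has a zero eigenvalue (singular; negative semidefinite but not definite), so H is neither positive definite, negative definite, nor indefinite. The second-order test alone is inconclusive -> degen.
(Indeed, f is constant along the null direction of H through x*, so x* is not a strict local extremum.)

degen


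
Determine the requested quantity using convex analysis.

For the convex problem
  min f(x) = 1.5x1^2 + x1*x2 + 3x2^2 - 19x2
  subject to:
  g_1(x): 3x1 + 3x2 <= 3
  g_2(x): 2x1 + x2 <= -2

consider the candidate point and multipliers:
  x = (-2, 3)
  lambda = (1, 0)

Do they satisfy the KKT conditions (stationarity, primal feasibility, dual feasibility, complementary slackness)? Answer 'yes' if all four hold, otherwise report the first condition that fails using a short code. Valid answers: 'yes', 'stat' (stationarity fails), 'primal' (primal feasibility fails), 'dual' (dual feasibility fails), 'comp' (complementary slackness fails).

Gradient of f: grad f(x) = Q x + c = (-3, -3)
Constraint values g_i(x) = a_i^T x - b_i:
  g_1((-2, 3)) = 0
  g_2((-2, 3)) = 1
Stationarity residual: grad f(x) + sum_i lambda_i a_i = (0, 0)
  -> stationarity OK
Primal feasibility (all g_i <= 0): FAILS
Dual feasibility (all lambda_i >= 0): OK
Complementary slackness (lambda_i * g_i(x) = 0 for all i): OK

Verdict: the first failing condition is primal_feasibility -> primal.

primal


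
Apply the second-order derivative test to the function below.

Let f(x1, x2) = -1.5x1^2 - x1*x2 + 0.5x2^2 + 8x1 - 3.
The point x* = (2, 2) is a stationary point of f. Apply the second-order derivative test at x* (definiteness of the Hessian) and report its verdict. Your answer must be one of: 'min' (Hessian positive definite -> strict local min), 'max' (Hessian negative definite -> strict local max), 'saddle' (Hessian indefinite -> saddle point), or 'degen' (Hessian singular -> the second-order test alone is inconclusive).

Compute the Hessian H = grad^2 f:
  H = [[-3, -1], [-1, 1]]
Verify stationarity: grad f(x*) = H x* + g = (0, 0).
Eigenvalues of H: -3.2361, 1.2361.
Eigenvalues have mixed signs, so H is indefinite -> x* is a saddle point.

saddle
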